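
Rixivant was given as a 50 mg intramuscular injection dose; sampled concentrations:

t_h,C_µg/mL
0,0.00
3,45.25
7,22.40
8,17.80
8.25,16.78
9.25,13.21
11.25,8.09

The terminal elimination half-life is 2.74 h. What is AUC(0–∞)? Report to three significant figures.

AUC = 296 µg/mL·h

Trapezoidal AUC_0→11.25:
  [0→3]: (0.00+45.25)/2 × 3 = 67.875
  [3→7]: (45.25+22.40)/2 × 4 = 135.3
  [7→8]: (22.40+17.80)/2 × 1 = 20.1
  [8→8.25]: (17.80+16.78)/2 × 0.25 = 4.3225
  [8.25→9.25]: (16.78+13.21)/2 × 1 = 14.995
  [9.25→11.25]: (13.21+8.09)/2 × 2 = 21.3
  Sum = 263.8925 µg/mL·h
k_e = ln2 / t½ = 0.693147 / 2.74 = 0.2530 h^-1
Extrapolated tail: C_last / k_e = 8.09 / 0.253 = 31.976
AUC_0→∞ = 263.8925 + 31.976 = 295.8685 µg/mL·h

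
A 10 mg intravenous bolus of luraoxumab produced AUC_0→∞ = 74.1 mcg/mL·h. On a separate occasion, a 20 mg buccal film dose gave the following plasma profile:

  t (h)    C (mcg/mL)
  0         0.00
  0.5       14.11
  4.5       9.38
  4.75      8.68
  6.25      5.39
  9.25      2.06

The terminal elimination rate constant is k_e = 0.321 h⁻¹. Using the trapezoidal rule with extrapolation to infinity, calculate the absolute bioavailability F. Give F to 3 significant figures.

F = 0.546

Trapezoidal AUC_0→9.25 (buccal film):
  [0→0.5]: (0.00+14.11)/2 × 0.5 = 3.5275
  [0.5→4.5]: (14.11+9.38)/2 × 4 = 46.98
  [4.5→4.75]: (9.38+8.68)/2 × 0.25 = 2.2575
  [4.75→6.25]: (8.68+5.39)/2 × 1.5 = 10.5525
  [6.25→9.25]: (5.39+2.06)/2 × 3 = 11.175
  Sum = 74.4925 mcg/mL·h
Tail: C_last/k_e = 2.06/0.321 = 6.417
AUC_0→∞ (buccal film) = 74.4925 + 6.417 = 80.9095 mcg/mL·h
F = (AUC_ev/D_ev)/(AUC_iv/D_iv) = (80.9095/20)/(74.1/10) = 4.045475/7.41 = 0.5459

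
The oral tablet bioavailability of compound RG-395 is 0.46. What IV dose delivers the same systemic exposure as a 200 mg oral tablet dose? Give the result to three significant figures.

D_iv = 92.0 mg

Systemic exposure from an extravascular dose = F × D_ev, so the equivalent IV dose is F × D_ev.
D_iv = F × D_ev = 0.46 × 200 = 92 mg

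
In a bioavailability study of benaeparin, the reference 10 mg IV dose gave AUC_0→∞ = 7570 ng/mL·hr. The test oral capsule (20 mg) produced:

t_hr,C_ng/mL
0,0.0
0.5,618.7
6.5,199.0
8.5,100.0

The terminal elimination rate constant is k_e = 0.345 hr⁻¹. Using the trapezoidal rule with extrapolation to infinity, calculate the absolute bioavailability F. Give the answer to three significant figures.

Trapezoidal AUC_0→8.5 (oral capsule):
  [0→0.5]: (0.0+618.7)/2 × 0.5 = 154.675
  [0.5→6.5]: (618.7+199.0)/2 × 6 = 2453.1
  [6.5→8.5]: (199.0+100.0)/2 × 2 = 299.0
  Sum = 2906.775 ng/mL·hr
Tail: C_last/k_e = 100.0/0.345 = 289.855
AUC_0→∞ (oral capsule) = 2906.775 + 289.855 = 3196.63 ng/mL·hr
F = (AUC_ev/D_ev)/(AUC_iv/D_iv) = (3196.63/20)/(7570/10) = 159.8315/757 = 0.2111

F = 0.211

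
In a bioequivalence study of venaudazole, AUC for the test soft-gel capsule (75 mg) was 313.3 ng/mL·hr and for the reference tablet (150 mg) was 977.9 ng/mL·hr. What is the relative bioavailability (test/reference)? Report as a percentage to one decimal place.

F_rel = 64.1%

F_rel = (AUC_test/D_test) / (AUC_ref/D_ref)
      = (313.3/75) / (977.9/150)
      = 4.17733 / 6.51933 = 0.6408 = 64.08%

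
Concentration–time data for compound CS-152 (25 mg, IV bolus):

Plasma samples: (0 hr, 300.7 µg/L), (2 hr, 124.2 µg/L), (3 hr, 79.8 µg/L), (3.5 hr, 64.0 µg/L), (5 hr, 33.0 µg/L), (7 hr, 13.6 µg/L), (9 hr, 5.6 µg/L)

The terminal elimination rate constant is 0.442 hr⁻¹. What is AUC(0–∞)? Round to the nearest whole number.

Trapezoidal AUC_0→9:
  [0→2]: (300.7+124.2)/2 × 2 = 424.9
  [2→3]: (124.2+79.8)/2 × 1 = 102.0
  [3→3.5]: (79.8+64.0)/2 × 0.5 = 35.95
  [3.5→5]: (64.0+33.0)/2 × 1.5 = 72.75
  [5→7]: (33.0+13.6)/2 × 2 = 46.6
  [7→9]: (13.6+5.6)/2 × 2 = 19.2
  Sum = 701.4 µg/L·hr
Extrapolated tail: C_last / k_e = 5.6 / 0.442 = 12.670
AUC_0→∞ = 701.4 + 12.670 = 714.07 µg/L·hr

AUC = 714 µg/L·hr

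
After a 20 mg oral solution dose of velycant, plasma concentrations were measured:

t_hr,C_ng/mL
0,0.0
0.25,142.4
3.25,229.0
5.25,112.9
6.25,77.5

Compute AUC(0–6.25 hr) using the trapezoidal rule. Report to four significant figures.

AUC = 1012 ng/mL·hr

Trapezoidal AUC_0→6.25:
  [0→0.25]: (0.0+142.4)/2 × 0.25 = 17.8
  [0.25→3.25]: (142.4+229.0)/2 × 3 = 557.1
  [3.25→5.25]: (229.0+112.9)/2 × 2 = 341.9
  [5.25→6.25]: (112.9+77.5)/2 × 1 = 95.2
  Sum = 1012.0 ng/mL·hr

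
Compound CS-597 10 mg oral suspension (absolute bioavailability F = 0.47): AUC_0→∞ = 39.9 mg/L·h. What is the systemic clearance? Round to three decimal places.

CL = 0.118 L/h

CL = F × Dose / AUC_0→∞
   = 0.47 × 10 / 39.9 = 0.117794 L/h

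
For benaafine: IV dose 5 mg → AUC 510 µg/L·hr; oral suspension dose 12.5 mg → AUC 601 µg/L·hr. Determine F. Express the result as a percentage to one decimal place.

F = (AUC_ev / D_ev) / (AUC_iv / D_iv)
  = (601/12.5) / (510/5)
  = 48.08 / 102 = 0.4714
  = 47.14%

F = 47.1%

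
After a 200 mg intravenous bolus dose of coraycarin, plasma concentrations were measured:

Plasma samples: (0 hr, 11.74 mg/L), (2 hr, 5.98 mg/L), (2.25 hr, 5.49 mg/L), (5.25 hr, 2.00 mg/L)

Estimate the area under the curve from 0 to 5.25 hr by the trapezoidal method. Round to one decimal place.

Trapezoidal AUC_0→5.25:
  [0→2]: (11.74+5.98)/2 × 2 = 17.72
  [2→2.25]: (5.98+5.49)/2 × 0.25 = 1.43375
  [2.25→5.25]: (5.49+2.00)/2 × 3 = 11.235
  Sum = 30.38875 mg/L·hr

AUC = 30.4 mg/L·hr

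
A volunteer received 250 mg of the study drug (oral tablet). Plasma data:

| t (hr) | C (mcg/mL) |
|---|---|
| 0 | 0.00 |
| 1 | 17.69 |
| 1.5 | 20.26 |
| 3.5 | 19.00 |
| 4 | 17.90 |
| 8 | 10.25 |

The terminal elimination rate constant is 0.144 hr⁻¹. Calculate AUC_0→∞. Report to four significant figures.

Trapezoidal AUC_0→8:
  [0→1]: (0.00+17.69)/2 × 1 = 8.845
  [1→1.5]: (17.69+20.26)/2 × 0.5 = 9.4875
  [1.5→3.5]: (20.26+19.00)/2 × 2 = 39.26
  [3.5→4]: (19.00+17.90)/2 × 0.5 = 9.225
  [4→8]: (17.90+10.25)/2 × 4 = 56.3
  Sum = 123.1175 mcg/mL·hr
Extrapolated tail: C_last / k_e = 10.25 / 0.144 = 71.181
AUC_0→∞ = 123.1175 + 71.181 = 194.2985 mcg/mL·hr

AUC = 194.3 mcg/mL·hr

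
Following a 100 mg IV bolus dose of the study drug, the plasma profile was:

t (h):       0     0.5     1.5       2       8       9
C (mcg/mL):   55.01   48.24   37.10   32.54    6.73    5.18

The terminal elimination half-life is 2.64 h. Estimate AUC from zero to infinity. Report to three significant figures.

Trapezoidal AUC_0→9:
  [0→0.5]: (55.01+48.24)/2 × 0.5 = 25.8125
  [0.5→1.5]: (48.24+37.10)/2 × 1 = 42.67
  [1.5→2]: (37.10+32.54)/2 × 0.5 = 17.41
  [2→8]: (32.54+6.73)/2 × 6 = 117.81
  [8→9]: (6.73+5.18)/2 × 1 = 5.955
  Sum = 209.6575 mcg/mL·h
k_e = ln2 / t½ = 0.693147 / 2.64 = 0.2626 h^-1
Extrapolated tail: C_last / k_e = 5.18 / 0.2626 = 19.726
AUC_0→∞ = 209.6575 + 19.726 = 229.3835 mcg/mL·h

AUC = 229 mcg/mL·h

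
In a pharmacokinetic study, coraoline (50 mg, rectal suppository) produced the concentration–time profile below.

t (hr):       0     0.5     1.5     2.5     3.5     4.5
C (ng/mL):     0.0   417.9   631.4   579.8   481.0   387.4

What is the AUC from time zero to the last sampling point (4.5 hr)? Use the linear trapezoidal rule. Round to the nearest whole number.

AUC = 2199 ng/mL·hr

Trapezoidal AUC_0→4.5:
  [0→0.5]: (0.0+417.9)/2 × 0.5 = 104.475
  [0.5→1.5]: (417.9+631.4)/2 × 1 = 524.65
  [1.5→2.5]: (631.4+579.8)/2 × 1 = 605.6
  [2.5→3.5]: (579.8+481.0)/2 × 1 = 530.4
  [3.5→4.5]: (481.0+387.4)/2 × 1 = 434.2
  Sum = 2199.325 ng/mL·hr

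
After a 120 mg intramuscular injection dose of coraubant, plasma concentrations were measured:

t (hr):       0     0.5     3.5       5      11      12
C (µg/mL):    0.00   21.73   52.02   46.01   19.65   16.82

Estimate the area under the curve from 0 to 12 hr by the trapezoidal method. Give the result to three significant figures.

Trapezoidal AUC_0→12:
  [0→0.5]: (0.00+21.73)/2 × 0.5 = 5.4325
  [0.5→3.5]: (21.73+52.02)/2 × 3 = 110.625
  [3.5→5]: (52.02+46.01)/2 × 1.5 = 73.5225
  [5→11]: (46.01+19.65)/2 × 6 = 196.98
  [11→12]: (19.65+16.82)/2 × 1 = 18.235
  Sum = 404.795 µg/mL·hr

AUC = 405 µg/mL·hr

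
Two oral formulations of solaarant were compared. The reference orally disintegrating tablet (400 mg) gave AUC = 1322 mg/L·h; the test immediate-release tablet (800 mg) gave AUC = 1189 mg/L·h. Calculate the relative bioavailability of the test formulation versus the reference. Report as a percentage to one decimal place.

F_rel = (AUC_test/D_test) / (AUC_ref/D_ref)
      = (1189/800) / (1322/400)
      = 1.48625 / 3.305 = 0.4497 = 44.97%

F_rel = 45.0%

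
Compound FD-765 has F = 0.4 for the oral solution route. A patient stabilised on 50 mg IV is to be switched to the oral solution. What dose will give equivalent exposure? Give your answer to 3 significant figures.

D_oral = 125 mg

For equal systemic exposure: F × D_ev = D_iv
D_ev = D_iv / F = 50 / 0.4 = 125 mg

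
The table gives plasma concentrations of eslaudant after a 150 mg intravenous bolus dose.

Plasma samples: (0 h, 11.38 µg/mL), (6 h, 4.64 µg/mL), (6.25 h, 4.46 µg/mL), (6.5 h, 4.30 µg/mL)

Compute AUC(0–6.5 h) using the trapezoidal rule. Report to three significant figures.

AUC = 50.3 µg/mL·h

Trapezoidal AUC_0→6.5:
  [0→6]: (11.38+4.64)/2 × 6 = 48.06
  [6→6.25]: (4.64+4.46)/2 × 0.25 = 1.1375
  [6.25→6.5]: (4.46+4.30)/2 × 0.25 = 1.095
  Sum = 50.2925 µg/mL·h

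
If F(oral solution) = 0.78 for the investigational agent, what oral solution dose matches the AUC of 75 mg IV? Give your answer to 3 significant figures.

D_oral = 96.2 mg

For equal systemic exposure: F × D_ev = D_iv
D_ev = D_iv / F = 75 / 0.78 = 96.1538 mg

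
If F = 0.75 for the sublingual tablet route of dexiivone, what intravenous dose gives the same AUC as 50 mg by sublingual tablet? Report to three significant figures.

Systemic exposure from an extravascular dose = F × D_ev, so the equivalent IV dose is F × D_ev.
D_iv = F × D_ev = 0.75 × 50 = 37.5 mg

D_iv = 37.5 mg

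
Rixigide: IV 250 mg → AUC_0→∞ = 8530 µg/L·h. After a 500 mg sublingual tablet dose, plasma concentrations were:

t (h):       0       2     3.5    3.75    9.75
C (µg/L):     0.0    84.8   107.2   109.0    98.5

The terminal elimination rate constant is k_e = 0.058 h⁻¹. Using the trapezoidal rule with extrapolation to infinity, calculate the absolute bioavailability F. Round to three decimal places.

F = 0.151

Trapezoidal AUC_0→9.75 (sublingual tablet):
  [0→2]: (0.0+84.8)/2 × 2 = 84.8
  [2→3.5]: (84.8+107.2)/2 × 1.5 = 144.0
  [3.5→3.75]: (107.2+109.0)/2 × 0.25 = 27.025
  [3.75→9.75]: (109.0+98.5)/2 × 6 = 622.5
  Sum = 878.325 µg/L·h
Tail: C_last/k_e = 98.5/0.058 = 1698.276
AUC_0→∞ (sublingual tablet) = 878.325 + 1698.276 = 2576.601 µg/L·h
F = (AUC_ev/D_ev)/(AUC_iv/D_iv) = (2576.601/500)/(8530/250) = 5.153202/34.12 = 0.1510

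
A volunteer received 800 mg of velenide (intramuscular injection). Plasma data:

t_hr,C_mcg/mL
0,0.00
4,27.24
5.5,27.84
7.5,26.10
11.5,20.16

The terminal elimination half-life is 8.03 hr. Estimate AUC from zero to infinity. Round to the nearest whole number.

AUC = 476 mcg/mL·hr

Trapezoidal AUC_0→11.5:
  [0→4]: (0.00+27.24)/2 × 4 = 54.48
  [4→5.5]: (27.24+27.84)/2 × 1.5 = 41.31
  [5.5→7.5]: (27.84+26.10)/2 × 2 = 53.94
  [7.5→11.5]: (26.10+20.16)/2 × 4 = 92.52
  Sum = 242.25 mcg/mL·hr
k_e = ln2 / t½ = 0.693147 / 8.03 = 0.0863 hr^-1
Extrapolated tail: C_last / k_e = 20.16 / 0.0863 = 233.604
AUC_0→∞ = 242.25 + 233.604 = 475.854 mcg/mL·hr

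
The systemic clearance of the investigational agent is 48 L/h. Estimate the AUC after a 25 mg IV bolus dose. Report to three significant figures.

AUC = 0.521 mg/L·h

AUC_0→∞ = Dose_iv / CL
        = 25 / 48 = 0.520833 mg/L·h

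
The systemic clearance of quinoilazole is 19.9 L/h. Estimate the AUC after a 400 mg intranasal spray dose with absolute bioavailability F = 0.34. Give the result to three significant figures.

AUC_0→∞ = F × Dose / CL
        = 0.34 × 400 / 19.9 = 6.83417 mg/L·h

AUC = 6.83 mg/L·h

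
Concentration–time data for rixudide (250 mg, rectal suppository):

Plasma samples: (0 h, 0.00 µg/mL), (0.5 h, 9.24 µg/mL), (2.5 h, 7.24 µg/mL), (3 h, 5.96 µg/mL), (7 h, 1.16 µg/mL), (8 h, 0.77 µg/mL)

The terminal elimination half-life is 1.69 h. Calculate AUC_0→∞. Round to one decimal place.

AUC = 39.2 µg/mL·h

Trapezoidal AUC_0→8:
  [0→0.5]: (0.00+9.24)/2 × 0.5 = 2.31
  [0.5→2.5]: (9.24+7.24)/2 × 2 = 16.48
  [2.5→3]: (7.24+5.96)/2 × 0.5 = 3.3
  [3→7]: (5.96+1.16)/2 × 4 = 14.24
  [7→8]: (1.16+0.77)/2 × 1 = 0.965
  Sum = 37.295 µg/mL·h
k_e = ln2 / t½ = 0.693147 / 1.69 = 0.4101 h^-1
Extrapolated tail: C_last / k_e = 0.77 / 0.4101 = 1.878
AUC_0→∞ = 37.295 + 1.878 = 39.173 µg/mL·h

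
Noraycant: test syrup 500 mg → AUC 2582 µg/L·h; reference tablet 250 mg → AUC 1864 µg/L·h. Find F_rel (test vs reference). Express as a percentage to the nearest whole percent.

F_rel = (AUC_test/D_test) / (AUC_ref/D_ref)
      = (2582/500) / (1864/250)
      = 5.164 / 7.456 = 0.6926 = 69.26%

F_rel = 69%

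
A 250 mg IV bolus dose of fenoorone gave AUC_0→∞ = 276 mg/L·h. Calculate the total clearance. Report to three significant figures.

CL = 0.906 L/h

CL = Dose_iv / AUC_0→∞
   = 250 / 276 = 0.905797 L/h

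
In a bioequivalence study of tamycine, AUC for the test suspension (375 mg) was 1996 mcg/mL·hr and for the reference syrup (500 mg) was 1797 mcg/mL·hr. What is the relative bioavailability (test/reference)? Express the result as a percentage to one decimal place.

F_rel = 148.1%

F_rel = (AUC_test/D_test) / (AUC_ref/D_ref)
      = (1996/375) / (1797/500)
      = 5.32267 / 3.594 = 1.4810 = 148.10%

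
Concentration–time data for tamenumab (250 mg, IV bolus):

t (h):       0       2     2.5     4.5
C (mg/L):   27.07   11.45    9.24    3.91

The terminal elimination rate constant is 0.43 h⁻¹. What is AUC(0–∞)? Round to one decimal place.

Trapezoidal AUC_0→4.5:
  [0→2]: (27.07+11.45)/2 × 2 = 38.52
  [2→2.5]: (11.45+9.24)/2 × 0.5 = 5.1725
  [2.5→4.5]: (9.24+3.91)/2 × 2 = 13.15
  Sum = 56.8425 mg/L·h
Extrapolated tail: C_last / k_e = 3.91 / 0.43 = 9.093
AUC_0→∞ = 56.8425 + 9.093 = 65.9355 mg/L·h

AUC = 65.9 mg/L·h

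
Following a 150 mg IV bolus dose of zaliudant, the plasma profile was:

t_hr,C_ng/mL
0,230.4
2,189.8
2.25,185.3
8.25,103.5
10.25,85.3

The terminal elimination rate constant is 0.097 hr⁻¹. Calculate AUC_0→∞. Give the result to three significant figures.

Trapezoidal AUC_0→10.25:
  [0→2]: (230.4+189.8)/2 × 2 = 420.2
  [2→2.25]: (189.8+185.3)/2 × 0.25 = 46.8875
  [2.25→8.25]: (185.3+103.5)/2 × 6 = 866.4
  [8.25→10.25]: (103.5+85.3)/2 × 2 = 188.8
  Sum = 1522.2875 ng/mL·hr
Extrapolated tail: C_last / k_e = 85.3 / 0.097 = 879.381
AUC_0→∞ = 1522.2875 + 879.381 = 2401.6685 ng/mL·hr

AUC = 2400 ng/mL·hr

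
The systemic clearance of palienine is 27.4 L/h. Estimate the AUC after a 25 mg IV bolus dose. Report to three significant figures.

AUC = 0.912 mg/L·h

AUC_0→∞ = Dose_iv / CL
        = 25 / 27.4 = 0.912409 mg/L·h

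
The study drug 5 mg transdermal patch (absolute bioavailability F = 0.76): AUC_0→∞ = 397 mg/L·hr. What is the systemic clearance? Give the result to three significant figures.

CL = 0.00957 L/hr

CL = F × Dose / AUC_0→∞
   = 0.76 × 5 / 397 = 0.00957179 L/hr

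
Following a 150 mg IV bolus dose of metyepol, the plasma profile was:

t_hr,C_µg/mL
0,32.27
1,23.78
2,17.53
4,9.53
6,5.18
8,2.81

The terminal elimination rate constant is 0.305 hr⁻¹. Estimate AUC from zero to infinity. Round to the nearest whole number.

AUC = 108 µg/mL·hr

Trapezoidal AUC_0→8:
  [0→1]: (32.27+23.78)/2 × 1 = 28.025
  [1→2]: (23.78+17.53)/2 × 1 = 20.655
  [2→4]: (17.53+9.53)/2 × 2 = 27.06
  [4→6]: (9.53+5.18)/2 × 2 = 14.71
  [6→8]: (5.18+2.81)/2 × 2 = 7.99
  Sum = 98.44 µg/mL·hr
Extrapolated tail: C_last / k_e = 2.81 / 0.305 = 9.213
AUC_0→∞ = 98.44 + 9.213 = 107.653 µg/mL·hr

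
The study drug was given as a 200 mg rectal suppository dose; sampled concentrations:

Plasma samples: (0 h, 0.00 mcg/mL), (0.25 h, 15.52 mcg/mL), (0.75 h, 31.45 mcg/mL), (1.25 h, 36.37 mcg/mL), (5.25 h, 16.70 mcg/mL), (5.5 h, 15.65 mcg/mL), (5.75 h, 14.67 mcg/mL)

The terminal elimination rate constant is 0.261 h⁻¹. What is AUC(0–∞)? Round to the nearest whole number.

Trapezoidal AUC_0→5.75:
  [0→0.25]: (0.00+15.52)/2 × 0.25 = 1.94
  [0.25→0.75]: (15.52+31.45)/2 × 0.5 = 11.7425
  [0.75→1.25]: (31.45+36.37)/2 × 0.5 = 16.955
  [1.25→5.25]: (36.37+16.70)/2 × 4 = 106.14
  [5.25→5.5]: (16.70+15.65)/2 × 0.25 = 4.04375
  [5.5→5.75]: (15.65+14.67)/2 × 0.25 = 3.79
  Sum = 144.61125 mcg/mL·h
Extrapolated tail: C_last / k_e = 14.67 / 0.261 = 56.207
AUC_0→∞ = 144.61125 + 56.207 = 200.81825 mcg/mL·h

AUC = 201 mcg/mL·h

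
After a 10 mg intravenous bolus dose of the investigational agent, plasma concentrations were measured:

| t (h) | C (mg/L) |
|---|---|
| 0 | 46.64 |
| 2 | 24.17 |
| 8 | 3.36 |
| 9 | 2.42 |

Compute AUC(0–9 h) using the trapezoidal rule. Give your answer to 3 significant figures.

Trapezoidal AUC_0→9:
  [0→2]: (46.64+24.17)/2 × 2 = 70.81
  [2→8]: (24.17+3.36)/2 × 6 = 82.59
  [8→9]: (3.36+2.42)/2 × 1 = 2.89
  Sum = 156.29 mg/L·h

AUC = 156 mg/L·h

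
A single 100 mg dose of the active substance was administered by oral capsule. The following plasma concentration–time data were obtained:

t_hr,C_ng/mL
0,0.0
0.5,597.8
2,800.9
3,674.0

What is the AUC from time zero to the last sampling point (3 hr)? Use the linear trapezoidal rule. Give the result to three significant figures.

Trapezoidal AUC_0→3:
  [0→0.5]: (0.0+597.8)/2 × 0.5 = 149.45
  [0.5→2]: (597.8+800.9)/2 × 1.5 = 1049.025
  [2→3]: (800.9+674.0)/2 × 1 = 737.45
  Sum = 1935.925 ng/mL·hr

AUC = 1940 ng/mL·hr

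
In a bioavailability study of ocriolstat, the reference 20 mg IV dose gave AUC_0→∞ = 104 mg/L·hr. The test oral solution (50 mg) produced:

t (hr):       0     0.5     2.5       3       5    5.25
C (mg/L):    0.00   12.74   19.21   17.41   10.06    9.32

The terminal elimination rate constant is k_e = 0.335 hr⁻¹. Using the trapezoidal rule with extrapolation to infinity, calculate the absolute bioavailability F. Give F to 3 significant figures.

Trapezoidal AUC_0→5.25 (oral solution):
  [0→0.5]: (0.00+12.74)/2 × 0.5 = 3.185
  [0.5→2.5]: (12.74+19.21)/2 × 2 = 31.95
  [2.5→3]: (19.21+17.41)/2 × 0.5 = 9.155
  [3→5]: (17.41+10.06)/2 × 2 = 27.47
  [5→5.25]: (10.06+9.32)/2 × 0.25 = 2.4225
  Sum = 74.1825 mg/L·hr
Tail: C_last/k_e = 9.32/0.335 = 27.821
AUC_0→∞ (oral solution) = 74.1825 + 27.821 = 102.0035 mg/L·hr
F = (AUC_ev/D_ev)/(AUC_iv/D_iv) = (102.0035/50)/(104/20) = 2.04007/5.2 = 0.3923

F = 0.392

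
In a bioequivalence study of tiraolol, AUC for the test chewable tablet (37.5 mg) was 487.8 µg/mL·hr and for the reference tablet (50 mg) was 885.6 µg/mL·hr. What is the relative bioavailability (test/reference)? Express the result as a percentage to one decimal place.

F_rel = 73.4%

F_rel = (AUC_test/D_test) / (AUC_ref/D_ref)
      = (487.8/37.5) / (885.6/50)
      = 13.008 / 17.712 = 0.7344 = 73.44%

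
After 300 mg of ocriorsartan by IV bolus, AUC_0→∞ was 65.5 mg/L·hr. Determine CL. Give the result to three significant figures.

CL = Dose_iv / AUC_0→∞
   = 300 / 65.5 = 4.58015 L/hr

CL = 4.58 L/hr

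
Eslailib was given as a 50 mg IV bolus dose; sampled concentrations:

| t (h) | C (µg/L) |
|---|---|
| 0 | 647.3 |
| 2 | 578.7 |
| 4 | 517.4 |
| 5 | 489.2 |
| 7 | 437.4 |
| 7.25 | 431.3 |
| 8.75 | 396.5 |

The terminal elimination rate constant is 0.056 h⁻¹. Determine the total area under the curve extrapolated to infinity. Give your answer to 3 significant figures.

Trapezoidal AUC_0→8.75:
  [0→2]: (647.3+578.7)/2 × 2 = 1226.0
  [2→4]: (578.7+517.4)/2 × 2 = 1096.1
  [4→5]: (517.4+489.2)/2 × 1 = 503.3
  [5→7]: (489.2+437.4)/2 × 2 = 926.6
  [7→7.25]: (437.4+431.3)/2 × 0.25 = 108.5875
  [7.25→8.75]: (431.3+396.5)/2 × 1.5 = 620.85
  Sum = 4481.4375 µg/L·h
Extrapolated tail: C_last / k_e = 396.5 / 0.056 = 7080.357
AUC_0→∞ = 4481.4375 + 7080.357 = 11561.7945 µg/L·h

AUC = 11600 µg/L·h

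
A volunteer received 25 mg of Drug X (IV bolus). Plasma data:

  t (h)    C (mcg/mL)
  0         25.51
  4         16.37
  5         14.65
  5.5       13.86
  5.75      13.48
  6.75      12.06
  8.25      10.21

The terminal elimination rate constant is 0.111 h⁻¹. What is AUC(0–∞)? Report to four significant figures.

AUC = 231.3 mcg/mL·h

Trapezoidal AUC_0→8.25:
  [0→4]: (25.51+16.37)/2 × 4 = 83.76
  [4→5]: (16.37+14.65)/2 × 1 = 15.51
  [5→5.5]: (14.65+13.86)/2 × 0.5 = 7.1275
  [5.5→5.75]: (13.86+13.48)/2 × 0.25 = 3.4175
  [5.75→6.75]: (13.48+12.06)/2 × 1 = 12.77
  [6.75→8.25]: (12.06+10.21)/2 × 1.5 = 16.7025
  Sum = 139.2875 mcg/mL·h
Extrapolated tail: C_last / k_e = 10.21 / 0.111 = 91.982
AUC_0→∞ = 139.2875 + 91.982 = 231.2695 mcg/mL·h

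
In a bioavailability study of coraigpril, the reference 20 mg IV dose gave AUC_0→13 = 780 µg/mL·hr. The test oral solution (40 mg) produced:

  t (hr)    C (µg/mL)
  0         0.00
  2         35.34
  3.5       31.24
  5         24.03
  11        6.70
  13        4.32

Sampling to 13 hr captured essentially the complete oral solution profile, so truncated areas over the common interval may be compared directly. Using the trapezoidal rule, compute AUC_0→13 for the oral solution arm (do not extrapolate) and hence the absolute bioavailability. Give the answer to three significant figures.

Trapezoidal AUC_0→13 (oral solution):
  [0→2]: (0.00+35.34)/2 × 2 = 35.34
  [2→3.5]: (35.34+31.24)/2 × 1.5 = 49.935
  [3.5→5]: (31.24+24.03)/2 × 1.5 = 41.4525
  [5→11]: (24.03+6.70)/2 × 6 = 92.19
  [11→13]: (6.70+4.32)/2 × 2 = 11.02
  Sum = 229.9375 µg/mL·hr
F = (AUC_ev/D_ev)/(AUC_iv/D_iv) = (229.9375/40)/(780/20) = 5.7484375/39 = 0.1474

F = 0.147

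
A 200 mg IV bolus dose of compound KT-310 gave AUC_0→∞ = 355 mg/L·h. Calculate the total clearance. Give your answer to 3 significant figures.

CL = 0.563 L/h

CL = Dose_iv / AUC_0→∞
   = 200 / 355 = 0.56338 L/h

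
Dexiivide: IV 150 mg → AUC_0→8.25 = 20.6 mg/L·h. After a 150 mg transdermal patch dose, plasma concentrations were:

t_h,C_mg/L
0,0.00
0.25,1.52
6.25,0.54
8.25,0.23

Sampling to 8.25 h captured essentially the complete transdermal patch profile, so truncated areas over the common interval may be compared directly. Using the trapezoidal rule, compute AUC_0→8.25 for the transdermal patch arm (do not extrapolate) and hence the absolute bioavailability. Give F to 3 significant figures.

Trapezoidal AUC_0→8.25 (transdermal patch):
  [0→0.25]: (0.00+1.52)/2 × 0.25 = 0.19
  [0.25→6.25]: (1.52+0.54)/2 × 6 = 6.18
  [6.25→8.25]: (0.54+0.23)/2 × 2 = 0.77
  Sum = 7.14 mg/L·h
F = (AUC_ev/D_ev)/(AUC_iv/D_iv) = (7.14/150)/(20.6/150) = 0.0476/0.137333 = 0.3466

F = 0.347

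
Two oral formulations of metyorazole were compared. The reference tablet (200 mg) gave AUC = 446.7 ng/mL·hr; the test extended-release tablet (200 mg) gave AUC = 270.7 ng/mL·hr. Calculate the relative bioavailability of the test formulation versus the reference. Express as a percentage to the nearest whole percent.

F_rel = (AUC_test/D_test) / (AUC_ref/D_ref)
      = (270.7/200) / (446.7/200)
      = 1.3535 / 2.2335 = 0.6060 = 60.60%

F_rel = 61%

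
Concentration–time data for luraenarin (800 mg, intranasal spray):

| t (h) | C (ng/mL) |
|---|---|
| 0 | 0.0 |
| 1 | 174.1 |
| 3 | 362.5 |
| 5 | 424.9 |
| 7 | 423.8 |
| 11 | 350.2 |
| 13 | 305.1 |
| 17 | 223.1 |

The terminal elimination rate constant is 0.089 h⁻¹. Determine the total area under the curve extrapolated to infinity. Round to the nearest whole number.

Trapezoidal AUC_0→17:
  [0→1]: (0.0+174.1)/2 × 1 = 87.05
  [1→3]: (174.1+362.5)/2 × 2 = 536.6
  [3→5]: (362.5+424.9)/2 × 2 = 787.4
  [5→7]: (424.9+423.8)/2 × 2 = 848.7
  [7→11]: (423.8+350.2)/2 × 4 = 1548.0
  [11→13]: (350.2+305.1)/2 × 2 = 655.3
  [13→17]: (305.1+223.1)/2 × 4 = 1056.4
  Sum = 5519.45 ng/mL·h
Extrapolated tail: C_last / k_e = 223.1 / 0.089 = 2506.742
AUC_0→∞ = 5519.45 + 2506.742 = 8026.192 ng/mL·h

AUC = 8026 ng/mL·h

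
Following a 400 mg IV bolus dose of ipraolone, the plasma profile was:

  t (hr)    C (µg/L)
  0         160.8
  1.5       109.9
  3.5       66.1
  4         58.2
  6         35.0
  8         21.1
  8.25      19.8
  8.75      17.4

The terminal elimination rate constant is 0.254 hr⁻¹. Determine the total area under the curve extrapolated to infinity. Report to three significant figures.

AUC = 642 µg/L·hr

Trapezoidal AUC_0→8.75:
  [0→1.5]: (160.8+109.9)/2 × 1.5 = 203.025
  [1.5→3.5]: (109.9+66.1)/2 × 2 = 176.0
  [3.5→4]: (66.1+58.2)/2 × 0.5 = 31.075
  [4→6]: (58.2+35.0)/2 × 2 = 93.2
  [6→8]: (35.0+21.1)/2 × 2 = 56.1
  [8→8.25]: (21.1+19.8)/2 × 0.25 = 5.1125
  [8.25→8.75]: (19.8+17.4)/2 × 0.5 = 9.3
  Sum = 573.8125 µg/L·hr
Extrapolated tail: C_last / k_e = 17.4 / 0.254 = 68.504
AUC_0→∞ = 573.8125 + 68.504 = 642.3165 µg/L·hr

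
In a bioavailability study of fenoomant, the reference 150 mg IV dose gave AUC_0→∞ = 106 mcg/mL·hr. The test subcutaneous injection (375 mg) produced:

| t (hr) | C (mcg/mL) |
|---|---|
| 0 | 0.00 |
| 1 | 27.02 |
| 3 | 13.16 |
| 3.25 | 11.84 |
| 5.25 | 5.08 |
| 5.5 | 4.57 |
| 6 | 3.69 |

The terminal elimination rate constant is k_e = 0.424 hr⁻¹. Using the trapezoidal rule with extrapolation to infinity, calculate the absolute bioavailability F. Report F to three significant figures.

F = 0.323

Trapezoidal AUC_0→6 (subcutaneous injection):
  [0→1]: (0.00+27.02)/2 × 1 = 13.51
  [1→3]: (27.02+13.16)/2 × 2 = 40.18
  [3→3.25]: (13.16+11.84)/2 × 0.25 = 3.125
  [3.25→5.25]: (11.84+5.08)/2 × 2 = 16.92
  [5.25→5.5]: (5.08+4.57)/2 × 0.25 = 1.20625
  [5.5→6]: (4.57+3.69)/2 × 0.5 = 2.065
  Sum = 77.00625 mcg/mL·hr
Tail: C_last/k_e = 3.69/0.424 = 8.703
AUC_0→∞ (subcutaneous injection) = 77.00625 + 8.703 = 85.70925 mcg/mL·hr
F = (AUC_ev/D_ev)/(AUC_iv/D_iv) = (85.70925/375)/(106/150) = 0.228558/0.706667 = 0.3234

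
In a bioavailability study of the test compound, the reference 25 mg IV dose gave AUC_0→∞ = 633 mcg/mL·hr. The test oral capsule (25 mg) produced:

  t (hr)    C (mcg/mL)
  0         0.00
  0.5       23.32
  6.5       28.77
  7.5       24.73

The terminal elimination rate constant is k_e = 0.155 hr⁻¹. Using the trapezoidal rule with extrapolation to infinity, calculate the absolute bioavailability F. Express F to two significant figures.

F = 0.55

Trapezoidal AUC_0→7.5 (oral capsule):
  [0→0.5]: (0.00+23.32)/2 × 0.5 = 5.83
  [0.5→6.5]: (23.32+28.77)/2 × 6 = 156.27
  [6.5→7.5]: (28.77+24.73)/2 × 1 = 26.75
  Sum = 188.85 mcg/mL·hr
Tail: C_last/k_e = 24.73/0.155 = 159.548
AUC_0→∞ (oral capsule) = 188.85 + 159.548 = 348.398 mcg/mL·hr
F = (AUC_ev/D_ev)/(AUC_iv/D_iv) = (348.398/25)/(633/25) = 13.93592/25.32 = 0.5504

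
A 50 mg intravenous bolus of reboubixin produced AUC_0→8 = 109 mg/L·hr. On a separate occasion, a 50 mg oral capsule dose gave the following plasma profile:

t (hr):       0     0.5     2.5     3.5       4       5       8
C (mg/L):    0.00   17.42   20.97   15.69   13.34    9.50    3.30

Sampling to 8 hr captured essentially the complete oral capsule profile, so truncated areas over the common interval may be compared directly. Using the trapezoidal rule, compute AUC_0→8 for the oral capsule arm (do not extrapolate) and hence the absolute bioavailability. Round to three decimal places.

F = 0.908

Trapezoidal AUC_0→8 (oral capsule):
  [0→0.5]: (0.00+17.42)/2 × 0.5 = 4.355
  [0.5→2.5]: (17.42+20.97)/2 × 2 = 38.39
  [2.5→3.5]: (20.97+15.69)/2 × 1 = 18.33
  [3.5→4]: (15.69+13.34)/2 × 0.5 = 7.2575
  [4→5]: (13.34+9.50)/2 × 1 = 11.42
  [5→8]: (9.50+3.30)/2 × 3 = 19.2
  Sum = 98.9525 mg/L·hr
F = (AUC_ev/D_ev)/(AUC_iv/D_iv) = (98.9525/50)/(109/50) = 1.97905/2.18 = 0.9078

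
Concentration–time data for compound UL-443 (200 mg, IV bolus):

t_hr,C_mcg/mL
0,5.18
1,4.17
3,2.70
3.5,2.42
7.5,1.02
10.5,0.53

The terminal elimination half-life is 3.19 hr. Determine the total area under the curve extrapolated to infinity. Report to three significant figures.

AUC = 24.5 mcg/mL·hr

Trapezoidal AUC_0→10.5:
  [0→1]: (5.18+4.17)/2 × 1 = 4.675
  [1→3]: (4.17+2.70)/2 × 2 = 6.87
  [3→3.5]: (2.70+2.42)/2 × 0.5 = 1.28
  [3.5→7.5]: (2.42+1.02)/2 × 4 = 6.88
  [7.5→10.5]: (1.02+0.53)/2 × 3 = 2.325
  Sum = 22.03 mcg/mL·hr
k_e = ln2 / t½ = 0.693147 / 3.19 = 0.2173 hr^-1
Extrapolated tail: C_last / k_e = 0.53 / 0.2173 = 2.439
AUC_0→∞ = 22.03 + 2.439 = 24.469 mcg/mL·hr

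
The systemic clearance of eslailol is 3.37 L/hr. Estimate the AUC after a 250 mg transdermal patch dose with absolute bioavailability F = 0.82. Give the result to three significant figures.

AUC_0→∞ = F × Dose / CL
        = 0.82 × 250 / 3.37 = 60.8309 mg/L·hr

AUC = 60.8 mg/L·hr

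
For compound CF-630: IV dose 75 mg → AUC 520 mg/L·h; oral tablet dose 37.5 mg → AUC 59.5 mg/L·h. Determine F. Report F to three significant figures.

F = 0.229

F = (AUC_ev / D_ev) / (AUC_iv / D_iv)
  = (59.5/37.5) / (520/75)
  = 1.58667 / 6.93333 = 0.2288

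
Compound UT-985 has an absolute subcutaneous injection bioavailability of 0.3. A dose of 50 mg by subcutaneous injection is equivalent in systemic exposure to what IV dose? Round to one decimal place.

Systemic exposure from an extravascular dose = F × D_ev, so the equivalent IV dose is F × D_ev.
D_iv = F × D_ev = 0.3 × 50 = 15 mg

D_iv = 15.0 mg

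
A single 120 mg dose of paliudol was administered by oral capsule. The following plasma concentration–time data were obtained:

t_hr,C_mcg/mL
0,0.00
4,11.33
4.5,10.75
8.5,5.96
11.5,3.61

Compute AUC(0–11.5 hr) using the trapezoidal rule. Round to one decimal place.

Trapezoidal AUC_0→11.5:
  [0→4]: (0.00+11.33)/2 × 4 = 22.66
  [4→4.5]: (11.33+10.75)/2 × 0.5 = 5.52
  [4.5→8.5]: (10.75+5.96)/2 × 4 = 33.42
  [8.5→11.5]: (5.96+3.61)/2 × 3 = 14.355
  Sum = 75.955 mcg/mL·hr

AUC = 76.0 mcg/mL·hr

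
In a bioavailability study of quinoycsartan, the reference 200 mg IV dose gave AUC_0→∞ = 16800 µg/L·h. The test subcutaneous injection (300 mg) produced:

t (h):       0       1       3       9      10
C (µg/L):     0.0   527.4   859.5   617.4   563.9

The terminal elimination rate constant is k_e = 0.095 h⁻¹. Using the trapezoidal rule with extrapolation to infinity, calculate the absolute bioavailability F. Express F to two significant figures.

F = 0.50

Trapezoidal AUC_0→10 (subcutaneous injection):
  [0→1]: (0.0+527.4)/2 × 1 = 263.7
  [1→3]: (527.4+859.5)/2 × 2 = 1386.9
  [3→9]: (859.5+617.4)/2 × 6 = 4430.7
  [9→10]: (617.4+563.9)/2 × 1 = 590.65
  Sum = 6671.95 µg/L·h
Tail: C_last/k_e = 563.9/0.095 = 5935.789
AUC_0→∞ (subcutaneous injection) = 6671.95 + 5935.789 = 12607.739 µg/L·h
F = (AUC_ev/D_ev)/(AUC_iv/D_iv) = (12607.739/300)/(16800/200) = 42.0258/84 = 0.5003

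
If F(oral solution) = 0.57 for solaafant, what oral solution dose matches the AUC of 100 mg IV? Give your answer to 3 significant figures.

D_oral = 175 mg

For equal systemic exposure: F × D_ev = D_iv
D_ev = D_iv / F = 100 / 0.57 = 175.439 mg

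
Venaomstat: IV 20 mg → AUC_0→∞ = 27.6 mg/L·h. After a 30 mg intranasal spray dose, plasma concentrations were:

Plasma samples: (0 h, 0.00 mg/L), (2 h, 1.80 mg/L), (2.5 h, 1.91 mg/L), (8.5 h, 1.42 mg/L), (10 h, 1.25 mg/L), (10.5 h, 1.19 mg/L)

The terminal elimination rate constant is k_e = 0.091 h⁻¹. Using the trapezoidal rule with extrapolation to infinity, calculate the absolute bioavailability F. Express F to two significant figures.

Trapezoidal AUC_0→10.5 (intranasal spray):
  [0→2]: (0.00+1.80)/2 × 2 = 1.8
  [2→2.5]: (1.80+1.91)/2 × 0.5 = 0.9275
  [2.5→8.5]: (1.91+1.42)/2 × 6 = 9.99
  [8.5→10]: (1.42+1.25)/2 × 1.5 = 2.0025
  [10→10.5]: (1.25+1.19)/2 × 0.5 = 0.61
  Sum = 15.33 mg/L·h
Tail: C_last/k_e = 1.19/0.091 = 13.077
AUC_0→∞ (intranasal spray) = 15.33 + 13.077 = 28.407 mg/L·h
F = (AUC_ev/D_ev)/(AUC_iv/D_iv) = (28.407/30)/(27.6/20) = 0.9469/1.38 = 0.6862

F = 0.69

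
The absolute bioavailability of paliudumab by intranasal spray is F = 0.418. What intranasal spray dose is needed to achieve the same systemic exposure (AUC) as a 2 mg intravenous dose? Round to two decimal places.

D_intranasal = 4.78 mg

For equal systemic exposure: F × D_ev = D_iv
D_ev = D_iv / F = 2 / 0.418 = 4.78469 mg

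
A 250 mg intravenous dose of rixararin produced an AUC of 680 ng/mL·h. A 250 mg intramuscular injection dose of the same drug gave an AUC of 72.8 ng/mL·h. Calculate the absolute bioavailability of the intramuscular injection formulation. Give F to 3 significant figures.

F = 0.107

F = (AUC_ev / D_ev) / (AUC_iv / D_iv)
  = (72.8/250) / (680/250)
  = 0.2912 / 2.72 = 0.1071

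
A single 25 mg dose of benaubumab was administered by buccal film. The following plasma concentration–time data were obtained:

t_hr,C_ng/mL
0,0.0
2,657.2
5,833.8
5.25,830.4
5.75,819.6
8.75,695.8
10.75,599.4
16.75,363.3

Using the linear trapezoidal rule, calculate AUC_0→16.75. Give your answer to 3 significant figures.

AUC = 9970 ng/mL·hr

Trapezoidal AUC_0→16.75:
  [0→2]: (0.0+657.2)/2 × 2 = 657.2
  [2→5]: (657.2+833.8)/2 × 3 = 2236.5
  [5→5.25]: (833.8+830.4)/2 × 0.25 = 208.025
  [5.25→5.75]: (830.4+819.6)/2 × 0.5 = 412.5
  [5.75→8.75]: (819.6+695.8)/2 × 3 = 2273.1
  [8.75→10.75]: (695.8+599.4)/2 × 2 = 1295.2
  [10.75→16.75]: (599.4+363.3)/2 × 6 = 2888.1
  Sum = 9970.625 ng/mL·hr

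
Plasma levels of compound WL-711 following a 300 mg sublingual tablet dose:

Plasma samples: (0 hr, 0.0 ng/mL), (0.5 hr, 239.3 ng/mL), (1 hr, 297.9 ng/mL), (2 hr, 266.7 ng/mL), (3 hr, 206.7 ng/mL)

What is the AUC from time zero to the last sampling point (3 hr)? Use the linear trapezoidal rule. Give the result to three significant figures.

Trapezoidal AUC_0→3:
  [0→0.5]: (0.0+239.3)/2 × 0.5 = 59.825
  [0.5→1]: (239.3+297.9)/2 × 0.5 = 134.3
  [1→2]: (297.9+266.7)/2 × 1 = 282.3
  [2→3]: (266.7+206.7)/2 × 1 = 236.7
  Sum = 713.125 ng/mL·hr

AUC = 713 ng/mL·hr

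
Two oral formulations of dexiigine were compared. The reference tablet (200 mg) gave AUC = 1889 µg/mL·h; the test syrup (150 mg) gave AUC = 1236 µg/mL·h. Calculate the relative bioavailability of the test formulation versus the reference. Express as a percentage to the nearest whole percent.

F_rel = (AUC_test/D_test) / (AUC_ref/D_ref)
      = (1236/150) / (1889/200)
      = 8.24 / 9.445 = 0.8724 = 87.24%

F_rel = 87%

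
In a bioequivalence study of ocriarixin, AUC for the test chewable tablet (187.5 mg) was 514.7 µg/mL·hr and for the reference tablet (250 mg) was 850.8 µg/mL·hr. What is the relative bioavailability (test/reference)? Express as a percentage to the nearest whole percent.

F_rel = (AUC_test/D_test) / (AUC_ref/D_ref)
      = (514.7/187.5) / (850.8/250)
      = 2.74507 / 3.4032 = 0.8066 = 80.66%

F_rel = 81%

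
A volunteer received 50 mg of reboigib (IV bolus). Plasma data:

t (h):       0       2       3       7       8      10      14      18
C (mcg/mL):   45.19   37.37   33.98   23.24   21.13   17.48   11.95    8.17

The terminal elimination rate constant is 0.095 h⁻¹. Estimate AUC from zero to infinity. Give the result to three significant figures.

AUC = 479 mcg/mL·h

Trapezoidal AUC_0→18:
  [0→2]: (45.19+37.37)/2 × 2 = 82.56
  [2→3]: (37.37+33.98)/2 × 1 = 35.675
  [3→7]: (33.98+23.24)/2 × 4 = 114.44
  [7→8]: (23.24+21.13)/2 × 1 = 22.185
  [8→10]: (21.13+17.48)/2 × 2 = 38.61
  [10→14]: (17.48+11.95)/2 × 4 = 58.86
  [14→18]: (11.95+8.17)/2 × 4 = 40.24
  Sum = 392.57 mcg/mL·h
Extrapolated tail: C_last / k_e = 8.17 / 0.095 = 86.000
AUC_0→∞ = 392.57 + 86.000 = 478.57 mcg/mL·h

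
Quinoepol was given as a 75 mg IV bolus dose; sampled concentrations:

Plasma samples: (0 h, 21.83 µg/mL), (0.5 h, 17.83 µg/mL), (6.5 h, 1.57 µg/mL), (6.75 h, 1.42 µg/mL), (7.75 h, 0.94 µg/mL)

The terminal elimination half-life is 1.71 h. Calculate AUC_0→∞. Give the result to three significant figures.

AUC = 72.0 µg/mL·h

Trapezoidal AUC_0→7.75:
  [0→0.5]: (21.83+17.83)/2 × 0.5 = 9.915
  [0.5→6.5]: (17.83+1.57)/2 × 6 = 58.2
  [6.5→6.75]: (1.57+1.42)/2 × 0.25 = 0.37375
  [6.75→7.75]: (1.42+0.94)/2 × 1 = 1.18
  Sum = 69.66875 µg/mL·h
k_e = ln2 / t½ = 0.693147 / 1.71 = 0.4053 h^-1
Extrapolated tail: C_last / k_e = 0.94 / 0.4053 = 2.319
AUC_0→∞ = 69.66875 + 2.319 = 71.98775 µg/mL·h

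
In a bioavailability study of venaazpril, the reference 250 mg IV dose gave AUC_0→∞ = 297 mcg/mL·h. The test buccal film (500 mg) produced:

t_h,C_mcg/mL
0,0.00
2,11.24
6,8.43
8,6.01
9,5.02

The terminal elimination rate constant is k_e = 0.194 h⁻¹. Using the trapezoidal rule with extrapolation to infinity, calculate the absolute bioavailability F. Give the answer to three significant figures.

F = 0.162

Trapezoidal AUC_0→9 (buccal film):
  [0→2]: (0.00+11.24)/2 × 2 = 11.24
  [2→6]: (11.24+8.43)/2 × 4 = 39.34
  [6→8]: (8.43+6.01)/2 × 2 = 14.44
  [8→9]: (6.01+5.02)/2 × 1 = 5.515
  Sum = 70.535 mcg/mL·h
Tail: C_last/k_e = 5.02/0.194 = 25.876
AUC_0→∞ (buccal film) = 70.535 + 25.876 = 96.411 mcg/mL·h
F = (AUC_ev/D_ev)/(AUC_iv/D_iv) = (96.411/500)/(297/250) = 0.192822/1.188 = 0.1623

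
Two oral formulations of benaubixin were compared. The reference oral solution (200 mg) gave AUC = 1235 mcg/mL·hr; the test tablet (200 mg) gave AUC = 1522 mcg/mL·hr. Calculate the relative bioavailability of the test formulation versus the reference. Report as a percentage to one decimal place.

F_rel = 123.2%

F_rel = (AUC_test/D_test) / (AUC_ref/D_ref)
      = (1522/200) / (1235/200)
      = 7.61 / 6.175 = 1.2324 = 123.24%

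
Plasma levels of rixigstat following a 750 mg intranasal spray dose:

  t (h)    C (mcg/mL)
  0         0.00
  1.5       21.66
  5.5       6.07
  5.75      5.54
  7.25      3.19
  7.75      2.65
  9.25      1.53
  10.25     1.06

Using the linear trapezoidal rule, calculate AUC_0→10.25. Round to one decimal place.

AUC = 85.6 mcg/mL·h

Trapezoidal AUC_0→10.25:
  [0→1.5]: (0.00+21.66)/2 × 1.5 = 16.245
  [1.5→5.5]: (21.66+6.07)/2 × 4 = 55.46
  [5.5→5.75]: (6.07+5.54)/2 × 0.25 = 1.45125
  [5.75→7.25]: (5.54+3.19)/2 × 1.5 = 6.5475
  [7.25→7.75]: (3.19+2.65)/2 × 0.5 = 1.46
  [7.75→9.25]: (2.65+1.53)/2 × 1.5 = 3.135
  [9.25→10.25]: (1.53+1.06)/2 × 1 = 1.295
  Sum = 85.59375 mcg/mL·h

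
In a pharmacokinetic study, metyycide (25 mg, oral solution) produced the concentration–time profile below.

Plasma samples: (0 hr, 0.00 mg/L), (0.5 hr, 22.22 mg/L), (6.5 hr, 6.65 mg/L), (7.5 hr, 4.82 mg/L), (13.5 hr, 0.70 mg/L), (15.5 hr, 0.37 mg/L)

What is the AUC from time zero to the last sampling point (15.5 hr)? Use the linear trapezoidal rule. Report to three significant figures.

Trapezoidal AUC_0→15.5:
  [0→0.5]: (0.00+22.22)/2 × 0.5 = 5.555
  [0.5→6.5]: (22.22+6.65)/2 × 6 = 86.61
  [6.5→7.5]: (6.65+4.82)/2 × 1 = 5.735
  [7.5→13.5]: (4.82+0.70)/2 × 6 = 16.56
  [13.5→15.5]: (0.70+0.37)/2 × 2 = 1.07
  Sum = 115.53 mg/L·hr

AUC = 116 mg/L·hr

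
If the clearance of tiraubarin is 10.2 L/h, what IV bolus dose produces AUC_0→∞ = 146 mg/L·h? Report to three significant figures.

Dose = 1490 mg

Dose_iv = CL × AUC_0→∞
     = 10.2 × 146 = 1489.2 mg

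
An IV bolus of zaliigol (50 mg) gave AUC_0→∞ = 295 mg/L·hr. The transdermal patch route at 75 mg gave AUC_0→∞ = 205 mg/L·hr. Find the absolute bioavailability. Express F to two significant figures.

F = (AUC_ev / D_ev) / (AUC_iv / D_iv)
  = (205/75) / (295/50)
  = 2.73333 / 5.9 = 0.4633

F = 0.46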